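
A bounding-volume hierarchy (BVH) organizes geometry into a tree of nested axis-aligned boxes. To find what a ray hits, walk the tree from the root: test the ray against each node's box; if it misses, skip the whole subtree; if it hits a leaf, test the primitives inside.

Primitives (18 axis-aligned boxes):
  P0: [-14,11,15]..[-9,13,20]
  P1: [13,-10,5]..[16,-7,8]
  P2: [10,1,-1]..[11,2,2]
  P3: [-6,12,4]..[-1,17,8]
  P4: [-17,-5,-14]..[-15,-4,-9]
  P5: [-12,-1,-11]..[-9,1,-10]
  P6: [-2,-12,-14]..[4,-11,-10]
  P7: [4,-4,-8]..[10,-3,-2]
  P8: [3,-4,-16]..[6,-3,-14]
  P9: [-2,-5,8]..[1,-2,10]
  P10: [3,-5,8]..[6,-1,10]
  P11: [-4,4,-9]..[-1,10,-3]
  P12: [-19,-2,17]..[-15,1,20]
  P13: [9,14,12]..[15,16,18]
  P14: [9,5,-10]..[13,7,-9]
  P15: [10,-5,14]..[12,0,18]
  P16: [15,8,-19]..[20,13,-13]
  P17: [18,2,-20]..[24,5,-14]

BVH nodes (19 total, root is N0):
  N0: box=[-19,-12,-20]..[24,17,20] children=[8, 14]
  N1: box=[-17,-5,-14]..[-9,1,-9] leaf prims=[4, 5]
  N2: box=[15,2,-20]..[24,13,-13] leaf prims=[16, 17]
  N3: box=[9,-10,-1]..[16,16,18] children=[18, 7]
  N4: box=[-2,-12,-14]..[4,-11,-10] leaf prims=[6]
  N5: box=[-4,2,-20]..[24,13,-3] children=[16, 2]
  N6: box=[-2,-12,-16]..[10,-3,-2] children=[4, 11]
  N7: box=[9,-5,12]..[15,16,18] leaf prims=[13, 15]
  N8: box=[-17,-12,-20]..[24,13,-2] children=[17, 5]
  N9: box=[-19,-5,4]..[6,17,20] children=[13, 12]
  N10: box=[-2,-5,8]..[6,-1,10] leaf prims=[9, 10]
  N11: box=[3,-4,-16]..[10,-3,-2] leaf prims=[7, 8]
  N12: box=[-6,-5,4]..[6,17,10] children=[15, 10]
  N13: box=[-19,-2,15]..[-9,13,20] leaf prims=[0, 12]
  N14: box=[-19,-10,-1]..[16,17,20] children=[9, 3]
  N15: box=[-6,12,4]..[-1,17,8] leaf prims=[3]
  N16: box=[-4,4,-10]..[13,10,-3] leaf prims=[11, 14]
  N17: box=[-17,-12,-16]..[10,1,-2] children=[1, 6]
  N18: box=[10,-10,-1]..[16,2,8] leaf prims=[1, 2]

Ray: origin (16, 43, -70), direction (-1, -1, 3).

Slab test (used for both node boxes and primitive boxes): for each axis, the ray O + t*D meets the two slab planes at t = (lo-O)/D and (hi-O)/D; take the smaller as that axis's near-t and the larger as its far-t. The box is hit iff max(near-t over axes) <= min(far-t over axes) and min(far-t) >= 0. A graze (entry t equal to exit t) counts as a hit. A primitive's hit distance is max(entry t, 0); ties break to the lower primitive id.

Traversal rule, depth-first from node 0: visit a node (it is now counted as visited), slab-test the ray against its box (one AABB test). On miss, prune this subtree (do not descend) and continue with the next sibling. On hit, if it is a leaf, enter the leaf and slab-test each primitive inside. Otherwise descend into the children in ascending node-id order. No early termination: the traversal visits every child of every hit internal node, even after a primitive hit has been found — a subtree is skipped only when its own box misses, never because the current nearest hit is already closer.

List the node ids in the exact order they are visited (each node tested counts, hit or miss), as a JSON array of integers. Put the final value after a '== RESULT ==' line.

Walk:
N0 x:[-8,35] y:[26,55] z:[50/3,30] -> hit [26,30], descend [8, 14]
  N8 x:[-8,33] y:[30,55] z:[50/3,68/3] -> miss, prune
  N14 x:[0,35] y:[26,53] z:[23,30] -> hit [26,30], descend [3, 9]
    N3 x:[0,7] y:[27,53] z:[23,88/3] -> miss, prune
    N9 x:[10,35] y:[26,48] z:[74/3,30] -> hit [26,30], descend [12, 13]
      N12 x:[10,22] y:[26,48] z:[74/3,80/3] -> miss, prune
      N13 x:[25,35] y:[30,45] z:[85/3,30] -> hit [30,30] leaf, test {P0@t=30, P12(miss)}

order=[0, 8, 14, 3, 9, 12, 13]  |boxes|=7  |leaves|=1  hit=P0

== RESULT ==
[0, 8, 14, 3, 9, 12, 13]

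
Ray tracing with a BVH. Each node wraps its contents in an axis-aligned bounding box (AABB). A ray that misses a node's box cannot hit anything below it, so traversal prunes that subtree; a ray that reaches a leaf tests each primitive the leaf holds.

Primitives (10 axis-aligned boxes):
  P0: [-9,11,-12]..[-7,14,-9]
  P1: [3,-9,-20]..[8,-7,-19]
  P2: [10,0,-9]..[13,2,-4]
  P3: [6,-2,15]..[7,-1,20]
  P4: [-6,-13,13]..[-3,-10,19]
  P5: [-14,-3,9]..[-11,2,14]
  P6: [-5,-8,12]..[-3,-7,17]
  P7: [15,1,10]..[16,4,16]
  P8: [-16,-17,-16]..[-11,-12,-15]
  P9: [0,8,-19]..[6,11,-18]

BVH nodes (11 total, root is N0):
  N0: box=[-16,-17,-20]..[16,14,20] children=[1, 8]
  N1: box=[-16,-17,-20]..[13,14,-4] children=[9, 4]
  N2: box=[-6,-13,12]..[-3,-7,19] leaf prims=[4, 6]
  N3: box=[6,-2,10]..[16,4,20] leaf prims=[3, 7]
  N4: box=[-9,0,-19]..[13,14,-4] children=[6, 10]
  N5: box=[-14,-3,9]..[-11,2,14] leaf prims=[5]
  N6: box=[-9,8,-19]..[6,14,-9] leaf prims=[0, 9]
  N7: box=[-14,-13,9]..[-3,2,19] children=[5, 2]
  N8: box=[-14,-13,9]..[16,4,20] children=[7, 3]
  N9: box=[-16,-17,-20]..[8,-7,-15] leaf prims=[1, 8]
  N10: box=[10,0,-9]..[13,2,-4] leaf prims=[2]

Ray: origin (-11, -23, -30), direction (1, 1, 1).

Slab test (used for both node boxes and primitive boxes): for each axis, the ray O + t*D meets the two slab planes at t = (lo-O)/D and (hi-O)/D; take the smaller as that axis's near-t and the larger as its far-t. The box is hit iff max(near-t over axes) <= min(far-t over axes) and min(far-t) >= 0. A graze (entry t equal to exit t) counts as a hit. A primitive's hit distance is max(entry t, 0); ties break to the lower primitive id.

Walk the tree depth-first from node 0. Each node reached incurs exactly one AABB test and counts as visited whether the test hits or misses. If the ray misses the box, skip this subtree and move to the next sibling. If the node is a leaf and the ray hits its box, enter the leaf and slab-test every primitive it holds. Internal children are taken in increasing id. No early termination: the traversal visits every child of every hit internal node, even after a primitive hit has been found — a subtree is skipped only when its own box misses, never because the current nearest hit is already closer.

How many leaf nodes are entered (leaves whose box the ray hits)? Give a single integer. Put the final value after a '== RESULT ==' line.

Traverse from the root:
N0 x:[-5,27] y:[6,37] z:[10,50] -> hit [10,27], descend [1, 8]
  N1 x:[-5,24] y:[6,37] z:[10,26] -> hit [10,24], descend [4, 9]
    N4 x:[2,24] y:[23,37] z:[11,26] -> hit [23,24], descend [6, 10]
      N6 x:[2,17] y:[31,37] z:[11,21] -> miss, prune
      N10 x:[21,24] y:[23,25] z:[21,26] -> hit [23,24] leaf, test {P2@t=23}
    N9 x:[-5,19] y:[6,16] z:[10,15] -> hit [10,15] leaf, test {P1(miss), P8(miss)}
  N8 x:[-3,27] y:[10,27] z:[39,50] -> miss, prune

Summary -> nodes [0, 1, 4, 6, 10, 9, 8]; box-tests=7; leaf-entries=2; first=P2

== RESULT ==
2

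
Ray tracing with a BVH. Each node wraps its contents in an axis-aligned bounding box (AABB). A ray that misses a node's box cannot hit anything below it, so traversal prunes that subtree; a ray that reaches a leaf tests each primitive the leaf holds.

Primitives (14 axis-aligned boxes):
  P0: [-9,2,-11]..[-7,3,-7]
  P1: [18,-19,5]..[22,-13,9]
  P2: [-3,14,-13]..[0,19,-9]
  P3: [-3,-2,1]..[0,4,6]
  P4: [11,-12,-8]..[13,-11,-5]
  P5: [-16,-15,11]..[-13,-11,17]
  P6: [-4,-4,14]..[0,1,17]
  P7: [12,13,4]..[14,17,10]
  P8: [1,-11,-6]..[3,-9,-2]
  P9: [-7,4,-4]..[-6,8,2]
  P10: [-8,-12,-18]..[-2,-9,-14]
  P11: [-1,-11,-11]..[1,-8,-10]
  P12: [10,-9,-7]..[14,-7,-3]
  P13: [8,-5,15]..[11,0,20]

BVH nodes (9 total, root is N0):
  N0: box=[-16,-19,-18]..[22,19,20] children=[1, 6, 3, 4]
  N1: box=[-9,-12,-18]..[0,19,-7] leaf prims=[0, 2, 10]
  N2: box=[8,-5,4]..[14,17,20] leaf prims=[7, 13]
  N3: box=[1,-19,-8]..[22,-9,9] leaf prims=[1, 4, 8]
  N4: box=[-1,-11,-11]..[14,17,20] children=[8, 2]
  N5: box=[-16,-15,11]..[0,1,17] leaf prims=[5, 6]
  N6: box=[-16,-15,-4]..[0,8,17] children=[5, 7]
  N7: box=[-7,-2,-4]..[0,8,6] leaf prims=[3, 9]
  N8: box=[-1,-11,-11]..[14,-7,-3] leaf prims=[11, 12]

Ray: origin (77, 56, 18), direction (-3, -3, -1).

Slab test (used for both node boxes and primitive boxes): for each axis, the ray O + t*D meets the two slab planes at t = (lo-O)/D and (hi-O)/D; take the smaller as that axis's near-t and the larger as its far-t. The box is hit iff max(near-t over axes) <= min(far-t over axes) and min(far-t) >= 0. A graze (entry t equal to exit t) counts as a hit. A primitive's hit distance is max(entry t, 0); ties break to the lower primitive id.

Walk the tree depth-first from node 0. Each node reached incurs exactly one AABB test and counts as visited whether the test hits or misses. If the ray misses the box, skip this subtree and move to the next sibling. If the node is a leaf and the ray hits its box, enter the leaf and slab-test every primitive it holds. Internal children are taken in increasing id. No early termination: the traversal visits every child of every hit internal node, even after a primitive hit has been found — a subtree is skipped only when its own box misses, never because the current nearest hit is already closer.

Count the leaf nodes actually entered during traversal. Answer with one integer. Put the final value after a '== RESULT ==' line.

Trace the traversal:
N0 x:[55/3,31] y:[37/3,25] z:[-2,36] -> hit [55/3,25], descend [1, 3, 4, 6]
  N1 x:[77/3,86/3] y:[37/3,68/3] z:[25,36] -> miss, prune
  N3 x:[55/3,76/3] y:[65/3,25] z:[9,26] -> hit [65/3,25] leaf, test {P1(miss), P4(miss), P8(miss)}
  N4 x:[21,26] y:[13,67/3] z:[-2,29] -> hit [21,67/3], descend [2, 8]
    N2 x:[21,23] y:[13,61/3] z:[-2,14] -> miss, prune
    N8 x:[21,26] y:[21,67/3] z:[21,29] -> hit [21,67/3] leaf, test {P11(miss), P12@t=21}
  N6 x:[77/3,31] y:[16,71/3] z:[1,22] -> miss, prune

Summary -> nodes [0, 1, 3, 4, 2, 8, 6]; box-tests=7; leaf-entries=2; first=P12

== RESULT ==
2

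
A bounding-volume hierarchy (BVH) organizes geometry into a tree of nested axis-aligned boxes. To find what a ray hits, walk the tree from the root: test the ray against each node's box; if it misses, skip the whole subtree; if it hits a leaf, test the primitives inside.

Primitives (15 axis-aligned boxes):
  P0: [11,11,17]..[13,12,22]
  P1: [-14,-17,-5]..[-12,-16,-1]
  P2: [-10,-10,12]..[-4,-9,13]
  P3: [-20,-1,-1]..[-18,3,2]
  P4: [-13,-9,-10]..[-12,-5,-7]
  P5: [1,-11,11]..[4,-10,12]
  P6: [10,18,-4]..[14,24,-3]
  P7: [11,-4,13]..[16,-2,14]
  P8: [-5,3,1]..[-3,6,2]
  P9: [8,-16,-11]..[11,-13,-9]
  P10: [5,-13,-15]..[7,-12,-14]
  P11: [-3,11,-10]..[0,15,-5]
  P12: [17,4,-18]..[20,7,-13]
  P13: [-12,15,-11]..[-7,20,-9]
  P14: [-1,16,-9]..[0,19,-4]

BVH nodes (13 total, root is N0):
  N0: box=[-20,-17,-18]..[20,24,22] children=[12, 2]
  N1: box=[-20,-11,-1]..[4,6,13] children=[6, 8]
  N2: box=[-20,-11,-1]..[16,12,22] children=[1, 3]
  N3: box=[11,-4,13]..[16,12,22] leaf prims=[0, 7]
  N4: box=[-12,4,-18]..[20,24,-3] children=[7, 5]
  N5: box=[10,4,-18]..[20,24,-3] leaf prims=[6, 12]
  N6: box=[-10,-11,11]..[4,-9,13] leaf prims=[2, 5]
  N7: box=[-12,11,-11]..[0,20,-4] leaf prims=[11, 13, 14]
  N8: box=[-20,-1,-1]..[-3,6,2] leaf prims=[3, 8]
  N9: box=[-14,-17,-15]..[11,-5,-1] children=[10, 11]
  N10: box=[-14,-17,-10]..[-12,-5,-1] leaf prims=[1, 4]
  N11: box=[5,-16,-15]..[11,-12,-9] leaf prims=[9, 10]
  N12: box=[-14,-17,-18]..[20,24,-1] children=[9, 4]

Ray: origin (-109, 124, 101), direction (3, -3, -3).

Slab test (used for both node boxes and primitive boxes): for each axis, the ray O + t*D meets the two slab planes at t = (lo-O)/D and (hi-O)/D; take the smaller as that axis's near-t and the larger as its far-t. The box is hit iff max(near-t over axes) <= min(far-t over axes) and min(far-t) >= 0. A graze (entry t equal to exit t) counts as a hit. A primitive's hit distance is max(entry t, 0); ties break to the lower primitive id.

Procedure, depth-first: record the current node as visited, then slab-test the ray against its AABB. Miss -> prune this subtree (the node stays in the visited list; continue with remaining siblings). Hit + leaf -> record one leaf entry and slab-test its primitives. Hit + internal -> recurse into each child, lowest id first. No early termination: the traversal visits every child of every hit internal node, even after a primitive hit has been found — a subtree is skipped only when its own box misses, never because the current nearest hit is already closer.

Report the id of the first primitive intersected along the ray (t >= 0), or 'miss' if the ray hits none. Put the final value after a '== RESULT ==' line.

Traverse from the root:
N0 x:[89/3,43] y:[100/3,47] z:[79/3,119/3] -> hit [100/3,119/3], descend [2, 12]
  N2 x:[89/3,125/3] y:[112/3,45] z:[79/3,34] -> miss, prune
  N12 x:[95/3,43] y:[100/3,47] z:[34,119/3] -> hit [34,119/3], descend [4, 9]
    N4 x:[97/3,43] y:[100/3,40] z:[104/3,119/3] -> hit [104/3,119/3], descend [5, 7]
      N5 x:[119/3,43] y:[100/3,40] z:[104/3,119/3] -> hit [119/3,119/3] leaf, test {P6(miss), P12(miss)}
      N7 x:[97/3,109/3] y:[104/3,113/3] z:[35,112/3] -> hit [35,109/3] leaf, test {P11@t=109/3, P13(miss), P14@t=36}
    N9 x:[95/3,40] y:[43,47] z:[34,116/3] -> miss, prune

order=[0, 2, 12, 4, 5, 7, 9]  |boxes|=7  |leaves|=2  hit=P14

== RESULT ==
14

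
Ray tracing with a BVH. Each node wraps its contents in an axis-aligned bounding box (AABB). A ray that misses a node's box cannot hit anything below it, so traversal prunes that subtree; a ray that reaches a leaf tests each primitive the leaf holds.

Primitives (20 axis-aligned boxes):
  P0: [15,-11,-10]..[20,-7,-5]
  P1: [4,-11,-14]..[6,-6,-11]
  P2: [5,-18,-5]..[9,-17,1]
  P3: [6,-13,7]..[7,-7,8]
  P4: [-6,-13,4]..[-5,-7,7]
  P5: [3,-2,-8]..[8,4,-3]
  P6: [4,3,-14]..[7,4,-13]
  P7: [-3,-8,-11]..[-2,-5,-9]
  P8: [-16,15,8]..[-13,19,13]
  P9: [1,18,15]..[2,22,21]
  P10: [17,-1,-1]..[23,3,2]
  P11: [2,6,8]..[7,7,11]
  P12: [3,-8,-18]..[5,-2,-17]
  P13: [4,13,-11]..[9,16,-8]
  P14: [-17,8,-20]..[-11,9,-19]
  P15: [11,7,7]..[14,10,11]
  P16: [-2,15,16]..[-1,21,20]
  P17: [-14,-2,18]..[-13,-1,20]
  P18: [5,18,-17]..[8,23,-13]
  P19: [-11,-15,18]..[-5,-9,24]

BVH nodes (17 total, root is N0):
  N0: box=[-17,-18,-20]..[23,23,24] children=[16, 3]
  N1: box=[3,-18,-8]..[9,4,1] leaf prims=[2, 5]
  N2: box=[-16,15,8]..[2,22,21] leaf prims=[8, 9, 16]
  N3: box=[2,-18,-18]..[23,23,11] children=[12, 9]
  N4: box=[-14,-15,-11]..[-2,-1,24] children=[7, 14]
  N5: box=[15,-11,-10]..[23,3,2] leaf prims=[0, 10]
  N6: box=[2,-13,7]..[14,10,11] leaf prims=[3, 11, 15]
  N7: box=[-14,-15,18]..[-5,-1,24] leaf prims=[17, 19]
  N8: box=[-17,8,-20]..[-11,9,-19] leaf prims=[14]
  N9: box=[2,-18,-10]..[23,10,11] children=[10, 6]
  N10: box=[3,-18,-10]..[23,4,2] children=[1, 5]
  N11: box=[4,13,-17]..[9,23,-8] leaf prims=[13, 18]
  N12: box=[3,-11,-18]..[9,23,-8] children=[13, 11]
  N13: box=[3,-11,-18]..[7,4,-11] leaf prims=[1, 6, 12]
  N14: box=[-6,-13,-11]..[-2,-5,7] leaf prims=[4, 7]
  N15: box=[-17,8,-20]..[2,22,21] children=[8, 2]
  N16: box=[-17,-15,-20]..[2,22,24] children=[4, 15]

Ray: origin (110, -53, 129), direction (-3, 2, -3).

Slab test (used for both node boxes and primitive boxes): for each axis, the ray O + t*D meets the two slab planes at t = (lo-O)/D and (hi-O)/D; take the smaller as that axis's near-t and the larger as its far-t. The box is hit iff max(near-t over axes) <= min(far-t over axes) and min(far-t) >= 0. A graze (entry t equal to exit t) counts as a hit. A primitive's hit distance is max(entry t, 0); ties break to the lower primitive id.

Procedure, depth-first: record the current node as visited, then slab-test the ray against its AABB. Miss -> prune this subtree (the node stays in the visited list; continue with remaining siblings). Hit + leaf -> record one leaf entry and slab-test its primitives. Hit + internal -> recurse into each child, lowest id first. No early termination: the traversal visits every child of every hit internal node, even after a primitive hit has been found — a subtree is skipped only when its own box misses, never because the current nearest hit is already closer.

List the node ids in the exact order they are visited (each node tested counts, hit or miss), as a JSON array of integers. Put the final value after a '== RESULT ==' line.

Trace the traversal:
N0 x:[29,127/3] y:[35/2,38] z:[35,149/3] -> hit [35,38], descend [3, 16]
  N3 x:[29,36] y:[35/2,38] z:[118/3,49] -> miss, prune
  N16 x:[36,127/3] y:[19,75/2] z:[35,149/3] -> hit [36,75/2], descend [4, 15]
    N4 x:[112/3,124/3] y:[19,26] z:[35,140/3] -> miss, prune
    N15 x:[36,127/3] y:[61/2,75/2] z:[36,149/3] -> hit [36,75/2], descend [2, 8]
      N2 x:[36,42] y:[34,75/2] z:[36,121/3] -> hit [36,75/2] leaf, test {P8(miss), P9@t=36, P16@t=37}
      N8 x:[121/3,127/3] y:[61/2,31] z:[148/3,149/3] -> miss, prune

Visited [0, 3, 16, 4, 15, 2, 8]. Tests: 7 box, 1 leaf. Nearest: P9.

== RESULT ==
[0, 3, 16, 4, 15, 2, 8]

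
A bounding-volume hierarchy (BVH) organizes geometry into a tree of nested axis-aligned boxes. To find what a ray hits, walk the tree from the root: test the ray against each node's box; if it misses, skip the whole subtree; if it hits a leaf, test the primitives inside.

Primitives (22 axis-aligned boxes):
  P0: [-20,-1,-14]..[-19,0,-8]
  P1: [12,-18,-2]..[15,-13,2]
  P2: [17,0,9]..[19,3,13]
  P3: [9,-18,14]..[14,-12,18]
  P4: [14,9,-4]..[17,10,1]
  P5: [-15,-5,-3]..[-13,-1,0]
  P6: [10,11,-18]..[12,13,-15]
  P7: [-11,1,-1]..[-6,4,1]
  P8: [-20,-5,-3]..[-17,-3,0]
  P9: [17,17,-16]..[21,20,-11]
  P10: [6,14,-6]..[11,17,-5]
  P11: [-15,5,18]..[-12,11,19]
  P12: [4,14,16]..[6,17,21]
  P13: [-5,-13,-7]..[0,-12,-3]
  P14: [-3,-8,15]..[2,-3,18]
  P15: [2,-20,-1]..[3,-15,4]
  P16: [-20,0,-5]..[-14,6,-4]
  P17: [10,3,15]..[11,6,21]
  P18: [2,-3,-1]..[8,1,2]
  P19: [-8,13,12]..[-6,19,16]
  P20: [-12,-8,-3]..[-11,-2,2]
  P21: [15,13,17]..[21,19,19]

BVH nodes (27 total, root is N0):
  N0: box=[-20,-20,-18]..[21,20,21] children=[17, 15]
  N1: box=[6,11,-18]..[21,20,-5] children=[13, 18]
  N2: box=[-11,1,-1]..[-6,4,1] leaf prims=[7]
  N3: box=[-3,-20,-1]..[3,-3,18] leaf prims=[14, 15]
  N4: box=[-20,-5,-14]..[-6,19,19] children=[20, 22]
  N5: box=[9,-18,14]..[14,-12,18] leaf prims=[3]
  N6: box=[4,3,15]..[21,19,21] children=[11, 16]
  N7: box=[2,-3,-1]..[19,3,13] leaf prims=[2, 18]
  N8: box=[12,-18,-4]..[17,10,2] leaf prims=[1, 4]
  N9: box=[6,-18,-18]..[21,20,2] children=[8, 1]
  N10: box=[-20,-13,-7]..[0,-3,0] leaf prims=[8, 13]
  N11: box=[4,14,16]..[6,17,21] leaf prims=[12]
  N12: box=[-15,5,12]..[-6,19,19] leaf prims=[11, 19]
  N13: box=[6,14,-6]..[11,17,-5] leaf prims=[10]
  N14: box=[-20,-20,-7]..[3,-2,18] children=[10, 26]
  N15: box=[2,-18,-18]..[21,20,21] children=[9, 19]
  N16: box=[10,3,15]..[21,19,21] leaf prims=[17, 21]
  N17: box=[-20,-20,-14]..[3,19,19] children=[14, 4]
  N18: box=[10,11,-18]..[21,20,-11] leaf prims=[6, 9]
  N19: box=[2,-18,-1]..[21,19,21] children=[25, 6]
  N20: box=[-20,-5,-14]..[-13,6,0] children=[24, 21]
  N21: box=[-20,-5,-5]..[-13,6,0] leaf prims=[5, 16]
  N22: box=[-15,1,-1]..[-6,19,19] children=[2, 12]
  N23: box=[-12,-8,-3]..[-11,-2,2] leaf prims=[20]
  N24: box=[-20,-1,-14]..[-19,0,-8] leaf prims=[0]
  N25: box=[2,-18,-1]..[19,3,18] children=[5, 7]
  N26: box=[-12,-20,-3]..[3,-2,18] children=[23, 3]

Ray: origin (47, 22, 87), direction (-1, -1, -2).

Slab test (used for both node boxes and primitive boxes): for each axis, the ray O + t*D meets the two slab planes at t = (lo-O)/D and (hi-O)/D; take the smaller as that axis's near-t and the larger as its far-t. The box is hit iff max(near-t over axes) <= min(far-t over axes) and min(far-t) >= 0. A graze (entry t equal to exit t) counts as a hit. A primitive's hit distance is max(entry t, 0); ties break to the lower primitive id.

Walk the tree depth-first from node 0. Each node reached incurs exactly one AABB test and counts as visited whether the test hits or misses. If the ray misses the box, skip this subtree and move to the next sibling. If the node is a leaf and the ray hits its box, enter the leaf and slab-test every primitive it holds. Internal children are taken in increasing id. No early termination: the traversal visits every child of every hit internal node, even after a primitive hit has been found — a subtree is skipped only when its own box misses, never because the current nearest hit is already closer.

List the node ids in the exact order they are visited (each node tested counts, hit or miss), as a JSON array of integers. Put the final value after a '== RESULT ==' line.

Traverse from the root:
N0 x:[26,67] y:[2,42] z:[33,105/2] -> hit [33,42], descend [15, 17]
  N15 x:[26,45] y:[2,40] z:[33,105/2] -> hit [33,40], descend [9, 19]
    N9 x:[26,41] y:[2,40] z:[85/2,105/2] -> miss, prune
    N19 x:[26,45] y:[3,40] z:[33,44] -> hit [33,40], descend [6, 25]
      N6 x:[26,43] y:[3,19] z:[33,36] -> miss, prune
      N25 x:[28,45] y:[19,40] z:[69/2,44] -> hit [69/2,40], descend [5, 7]
        N5 x:[33,38] y:[34,40] z:[69/2,73/2] -> hit [69/2,73/2] leaf, test {P3@t=69/2}
        N7 x:[28,45] y:[19,25] z:[37,44] -> miss, prune
  N17 x:[44,67] y:[3,42] z:[34,101/2] -> miss, prune

Visited [0, 15, 9, 19, 6, 25, 5, 7, 17]. Tests: 9 box, 1 leaf. Nearest: P3.

== RESULT ==
[0, 15, 9, 19, 6, 25, 5, 7, 17]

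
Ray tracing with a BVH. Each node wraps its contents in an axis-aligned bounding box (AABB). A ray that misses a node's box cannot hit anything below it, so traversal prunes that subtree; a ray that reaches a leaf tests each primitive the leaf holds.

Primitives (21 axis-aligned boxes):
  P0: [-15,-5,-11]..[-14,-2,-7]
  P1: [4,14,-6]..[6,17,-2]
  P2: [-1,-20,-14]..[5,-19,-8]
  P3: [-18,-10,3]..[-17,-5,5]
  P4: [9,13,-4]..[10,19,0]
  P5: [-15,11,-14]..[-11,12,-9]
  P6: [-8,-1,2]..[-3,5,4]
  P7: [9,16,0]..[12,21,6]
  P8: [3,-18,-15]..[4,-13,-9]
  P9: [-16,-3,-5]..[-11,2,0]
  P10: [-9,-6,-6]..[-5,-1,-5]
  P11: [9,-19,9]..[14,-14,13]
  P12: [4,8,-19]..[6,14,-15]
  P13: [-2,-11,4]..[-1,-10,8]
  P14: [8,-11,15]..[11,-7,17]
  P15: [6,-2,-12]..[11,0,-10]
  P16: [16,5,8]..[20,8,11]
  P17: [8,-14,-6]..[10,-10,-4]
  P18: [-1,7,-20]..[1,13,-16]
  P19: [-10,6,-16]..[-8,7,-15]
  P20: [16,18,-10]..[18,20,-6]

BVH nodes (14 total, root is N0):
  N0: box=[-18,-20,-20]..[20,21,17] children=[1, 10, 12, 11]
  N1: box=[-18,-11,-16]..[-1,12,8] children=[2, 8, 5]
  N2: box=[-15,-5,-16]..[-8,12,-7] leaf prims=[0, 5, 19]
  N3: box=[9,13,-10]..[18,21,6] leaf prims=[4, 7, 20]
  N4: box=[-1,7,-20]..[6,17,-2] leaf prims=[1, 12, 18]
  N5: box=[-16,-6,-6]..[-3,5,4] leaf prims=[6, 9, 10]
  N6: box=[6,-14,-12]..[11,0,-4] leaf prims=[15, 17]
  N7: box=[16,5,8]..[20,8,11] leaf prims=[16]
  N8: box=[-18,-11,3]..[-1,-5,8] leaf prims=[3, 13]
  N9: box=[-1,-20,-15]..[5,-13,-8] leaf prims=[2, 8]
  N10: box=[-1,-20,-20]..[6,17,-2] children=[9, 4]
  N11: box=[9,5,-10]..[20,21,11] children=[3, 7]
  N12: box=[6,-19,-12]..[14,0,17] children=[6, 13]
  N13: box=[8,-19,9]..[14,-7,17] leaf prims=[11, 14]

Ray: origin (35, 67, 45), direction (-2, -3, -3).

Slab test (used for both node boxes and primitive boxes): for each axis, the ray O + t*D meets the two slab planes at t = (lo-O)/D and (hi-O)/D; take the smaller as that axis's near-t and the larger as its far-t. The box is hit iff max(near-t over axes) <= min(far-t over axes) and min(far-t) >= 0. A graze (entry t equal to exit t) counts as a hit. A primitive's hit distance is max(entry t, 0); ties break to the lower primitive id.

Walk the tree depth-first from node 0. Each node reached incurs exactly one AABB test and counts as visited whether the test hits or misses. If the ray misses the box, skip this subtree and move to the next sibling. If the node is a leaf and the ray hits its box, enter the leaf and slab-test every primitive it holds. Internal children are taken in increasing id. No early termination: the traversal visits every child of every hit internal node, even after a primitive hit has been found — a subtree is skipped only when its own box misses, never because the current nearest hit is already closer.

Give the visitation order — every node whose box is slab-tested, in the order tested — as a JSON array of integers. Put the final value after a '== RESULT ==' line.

Walk:
N0 x:[15/2,53/2] y:[46/3,29] z:[28/3,65/3] -> hit [46/3,65/3], descend [1, 10, 11, 12]
  N1 x:[18,53/2] y:[55/3,26] z:[37/3,61/3] -> hit [55/3,61/3], descend [2, 5, 8]
    N2 x:[43/2,25] y:[55/3,24] z:[52/3,61/3] -> miss, prune
    N5 x:[19,51/2] y:[62/3,73/3] z:[41/3,17] -> miss, prune
    N8 x:[18,53/2] y:[24,26] z:[37/3,14] -> miss, prune
  N10 x:[29/2,18] y:[50/3,29] z:[47/3,65/3] -> hit [50/3,18], descend [4, 9]
    N4 x:[29/2,18] y:[50/3,20] z:[47/3,65/3] -> hit [50/3,18] leaf, test {P1(miss), P12(miss), P18(miss)}
    N9 x:[15,18] y:[80/3,29] z:[53/3,20] -> miss, prune
  N11 x:[15/2,13] y:[46/3,62/3] z:[34/3,55/3] -> miss, prune
  N12 x:[21/2,29/2] y:[67/3,86/3] z:[28/3,19] -> miss, prune

Summary -> nodes [0, 1, 2, 5, 8, 10, 4, 9, 11, 12]; box-tests=10; leaf-entries=1; first=miss

== RESULT ==
[0, 1, 2, 5, 8, 10, 4, 9, 11, 12]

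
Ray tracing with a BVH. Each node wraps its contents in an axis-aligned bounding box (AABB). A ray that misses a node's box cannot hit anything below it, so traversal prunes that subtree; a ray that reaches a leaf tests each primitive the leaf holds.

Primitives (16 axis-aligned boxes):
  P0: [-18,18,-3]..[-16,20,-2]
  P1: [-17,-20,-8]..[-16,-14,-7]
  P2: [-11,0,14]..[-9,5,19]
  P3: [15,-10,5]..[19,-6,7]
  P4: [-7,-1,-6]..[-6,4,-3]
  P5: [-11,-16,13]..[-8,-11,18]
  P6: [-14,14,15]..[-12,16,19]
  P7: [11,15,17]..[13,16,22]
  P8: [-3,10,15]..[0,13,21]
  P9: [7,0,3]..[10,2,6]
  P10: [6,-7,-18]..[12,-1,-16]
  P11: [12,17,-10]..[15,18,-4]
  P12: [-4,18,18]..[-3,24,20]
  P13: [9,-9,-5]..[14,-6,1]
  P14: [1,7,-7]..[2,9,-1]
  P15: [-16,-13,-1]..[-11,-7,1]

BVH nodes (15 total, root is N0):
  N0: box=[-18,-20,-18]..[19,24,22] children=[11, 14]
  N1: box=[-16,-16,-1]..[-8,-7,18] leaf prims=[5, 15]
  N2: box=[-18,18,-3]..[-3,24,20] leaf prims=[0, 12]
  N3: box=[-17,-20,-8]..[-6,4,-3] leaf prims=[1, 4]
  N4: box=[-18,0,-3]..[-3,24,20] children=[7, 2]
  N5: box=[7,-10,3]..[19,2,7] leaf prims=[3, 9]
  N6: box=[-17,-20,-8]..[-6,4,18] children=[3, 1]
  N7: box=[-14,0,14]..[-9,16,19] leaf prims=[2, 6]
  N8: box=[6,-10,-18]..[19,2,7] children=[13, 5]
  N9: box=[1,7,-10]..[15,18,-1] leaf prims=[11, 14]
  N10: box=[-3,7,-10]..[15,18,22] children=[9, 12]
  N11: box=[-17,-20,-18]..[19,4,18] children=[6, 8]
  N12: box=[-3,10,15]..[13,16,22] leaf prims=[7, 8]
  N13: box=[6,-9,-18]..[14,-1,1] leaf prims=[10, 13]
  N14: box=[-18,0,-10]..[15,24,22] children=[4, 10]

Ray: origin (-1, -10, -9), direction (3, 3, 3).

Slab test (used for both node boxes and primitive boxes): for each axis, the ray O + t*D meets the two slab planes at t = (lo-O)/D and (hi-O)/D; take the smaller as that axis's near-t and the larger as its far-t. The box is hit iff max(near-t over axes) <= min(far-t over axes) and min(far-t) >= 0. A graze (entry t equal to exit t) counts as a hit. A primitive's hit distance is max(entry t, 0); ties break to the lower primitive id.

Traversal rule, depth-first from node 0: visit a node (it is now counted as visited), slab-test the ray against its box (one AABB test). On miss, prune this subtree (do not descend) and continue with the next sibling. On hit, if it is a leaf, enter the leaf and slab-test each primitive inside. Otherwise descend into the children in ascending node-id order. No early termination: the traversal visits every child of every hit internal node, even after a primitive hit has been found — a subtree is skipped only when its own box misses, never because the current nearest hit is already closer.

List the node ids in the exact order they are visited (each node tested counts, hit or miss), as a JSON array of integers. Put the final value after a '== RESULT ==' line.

Trace the traversal:
N0 x:[-17/3,20/3] y:[-10/3,34/3] z:[-3,31/3] -> hit [-3,20/3], descend [11, 14]
  N11 x:[-16/3,20/3] y:[-10/3,14/3] z:[-3,9] -> hit [-3,14/3], descend [6, 8]
    N6 x:[-16/3,-5/3] y:[-10/3,14/3] z:[1/3,9] -> miss, prune
    N8 x:[7/3,20/3] y:[0,4] z:[-3,16/3] -> hit [7/3,4], descend [5, 13]
      N5 x:[8/3,20/3] y:[0,4] z:[4,16/3] -> hit [4,4] leaf, test {P3(miss), P9(miss)}
      N13 x:[7/3,5] y:[1/3,3] z:[-3,10/3] -> hit [7/3,3] leaf, test {P10(miss), P13(miss)}
  N14 x:[-17/3,16/3] y:[10/3,34/3] z:[-1/3,31/3] -> hit [10/3,16/3], descend [4, 10]
    N4 x:[-17/3,-2/3] y:[10/3,34/3] z:[2,29/3] -> miss, prune
    N10 x:[-2/3,16/3] y:[17/3,28/3] z:[-1/3,31/3] -> miss, prune

9 AABB tests over nodes [0, 11, 6, 8, 5, 13, 14, 4, 10]; 2 leaves entered; closest miss.

== RESULT ==
[0, 11, 6, 8, 5, 13, 14, 4, 10]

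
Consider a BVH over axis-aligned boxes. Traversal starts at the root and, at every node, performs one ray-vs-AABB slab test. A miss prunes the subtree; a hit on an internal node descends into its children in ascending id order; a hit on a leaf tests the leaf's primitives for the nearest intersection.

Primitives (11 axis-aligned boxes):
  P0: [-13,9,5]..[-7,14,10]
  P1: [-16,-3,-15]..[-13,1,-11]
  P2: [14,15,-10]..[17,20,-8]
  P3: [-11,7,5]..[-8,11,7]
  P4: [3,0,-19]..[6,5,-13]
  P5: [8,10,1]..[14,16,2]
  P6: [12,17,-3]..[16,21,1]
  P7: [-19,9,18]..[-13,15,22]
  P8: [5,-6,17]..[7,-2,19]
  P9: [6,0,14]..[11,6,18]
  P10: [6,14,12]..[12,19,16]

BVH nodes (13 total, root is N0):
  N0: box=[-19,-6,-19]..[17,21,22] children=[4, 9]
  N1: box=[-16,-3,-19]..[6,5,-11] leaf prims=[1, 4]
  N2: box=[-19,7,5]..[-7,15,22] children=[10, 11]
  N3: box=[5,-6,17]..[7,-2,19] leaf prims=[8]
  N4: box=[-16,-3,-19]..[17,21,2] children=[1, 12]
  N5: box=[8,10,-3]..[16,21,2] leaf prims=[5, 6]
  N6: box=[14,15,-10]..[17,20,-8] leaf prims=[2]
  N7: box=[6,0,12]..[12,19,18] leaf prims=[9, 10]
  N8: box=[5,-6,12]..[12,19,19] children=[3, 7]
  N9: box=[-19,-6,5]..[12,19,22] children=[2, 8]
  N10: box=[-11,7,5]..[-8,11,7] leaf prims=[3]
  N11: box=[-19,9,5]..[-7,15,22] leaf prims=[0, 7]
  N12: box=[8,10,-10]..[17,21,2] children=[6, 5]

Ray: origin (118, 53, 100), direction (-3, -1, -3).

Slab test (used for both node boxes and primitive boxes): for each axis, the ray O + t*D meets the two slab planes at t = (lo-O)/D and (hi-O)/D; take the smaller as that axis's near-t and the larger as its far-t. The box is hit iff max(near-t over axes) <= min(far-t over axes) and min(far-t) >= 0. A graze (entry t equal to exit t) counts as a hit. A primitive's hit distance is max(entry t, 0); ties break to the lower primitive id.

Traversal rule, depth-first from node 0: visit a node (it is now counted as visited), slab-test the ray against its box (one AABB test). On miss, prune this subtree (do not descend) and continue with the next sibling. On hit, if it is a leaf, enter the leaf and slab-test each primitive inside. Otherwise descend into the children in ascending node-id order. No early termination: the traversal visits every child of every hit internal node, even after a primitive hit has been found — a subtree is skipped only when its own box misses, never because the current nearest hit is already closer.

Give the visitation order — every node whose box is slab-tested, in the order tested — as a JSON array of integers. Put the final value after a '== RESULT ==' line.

Walk:
N0 x:[101/3,137/3] y:[32,59] z:[26,119/3] -> hit [101/3,119/3], descend [4, 9]
  N4 x:[101/3,134/3] y:[32,56] z:[98/3,119/3] -> hit [101/3,119/3], descend [1, 12]
    N1 x:[112/3,134/3] y:[48,56] z:[37,119/3] -> miss, prune
    N12 x:[101/3,110/3] y:[32,43] z:[98/3,110/3] -> hit [101/3,110/3], descend [5, 6]
      N5 x:[34,110/3] y:[32,43] z:[98/3,103/3] -> hit [34,103/3] leaf, test {P5(miss), P6@t=34}
      N6 x:[101/3,104/3] y:[33,38] z:[36,110/3] -> miss, prune
  N9 x:[106/3,137/3] y:[34,59] z:[26,95/3] -> miss, prune

order=[0, 4, 1, 12, 5, 6, 9]  |boxes|=7  |leaves|=1  hit=P6

== RESULT ==
[0, 4, 1, 12, 5, 6, 9]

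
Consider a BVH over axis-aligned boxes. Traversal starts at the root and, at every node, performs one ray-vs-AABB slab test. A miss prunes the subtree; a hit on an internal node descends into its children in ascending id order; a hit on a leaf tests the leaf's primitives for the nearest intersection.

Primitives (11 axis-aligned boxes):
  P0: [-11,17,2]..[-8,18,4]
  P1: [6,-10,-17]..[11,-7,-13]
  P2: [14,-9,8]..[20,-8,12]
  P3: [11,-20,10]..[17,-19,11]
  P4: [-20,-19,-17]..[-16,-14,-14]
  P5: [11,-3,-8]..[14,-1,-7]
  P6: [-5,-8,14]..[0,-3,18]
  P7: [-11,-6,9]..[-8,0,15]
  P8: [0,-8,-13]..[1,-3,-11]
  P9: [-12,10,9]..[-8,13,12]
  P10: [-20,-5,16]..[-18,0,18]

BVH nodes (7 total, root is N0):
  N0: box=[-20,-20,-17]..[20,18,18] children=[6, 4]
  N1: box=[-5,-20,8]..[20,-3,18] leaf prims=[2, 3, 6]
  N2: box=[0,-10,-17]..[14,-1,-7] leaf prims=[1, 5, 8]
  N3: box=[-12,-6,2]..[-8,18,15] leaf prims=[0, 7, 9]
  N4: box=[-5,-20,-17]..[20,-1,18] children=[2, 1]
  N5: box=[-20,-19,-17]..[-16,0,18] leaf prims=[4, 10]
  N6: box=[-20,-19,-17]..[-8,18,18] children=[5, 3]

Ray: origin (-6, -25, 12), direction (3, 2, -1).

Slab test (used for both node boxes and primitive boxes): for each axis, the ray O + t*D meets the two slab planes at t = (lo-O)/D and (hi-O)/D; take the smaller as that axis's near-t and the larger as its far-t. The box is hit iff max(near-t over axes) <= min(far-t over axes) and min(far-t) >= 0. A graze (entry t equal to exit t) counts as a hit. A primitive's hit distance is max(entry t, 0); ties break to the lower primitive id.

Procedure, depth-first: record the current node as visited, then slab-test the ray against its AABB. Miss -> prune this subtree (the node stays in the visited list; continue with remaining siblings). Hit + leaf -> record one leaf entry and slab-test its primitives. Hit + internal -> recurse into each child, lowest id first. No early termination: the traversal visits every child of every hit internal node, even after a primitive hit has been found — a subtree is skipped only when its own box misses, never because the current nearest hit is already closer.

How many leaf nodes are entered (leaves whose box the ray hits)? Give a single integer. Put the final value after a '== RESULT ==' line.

Traverse from the root:
N0 x:[-14/3,26/3] y:[5/2,43/2] z:[-6,29] -> hit [5/2,26/3], descend [4, 6]
  N4 x:[1/3,26/3] y:[5/2,12] z:[-6,29] -> hit [5/2,26/3], descend [1, 2]
    N1 x:[1/3,26/3] y:[5/2,11] z:[-6,4] -> hit [5/2,4] leaf, test {P2(miss), P3(miss), P6(miss)}
    N2 x:[2,20/3] y:[15/2,12] z:[19,29] -> miss, prune
  N6 x:[-14/3,-2/3] y:[3,43/2] z:[-6,29] -> miss, prune

Summary -> nodes [0, 4, 1, 2, 6]; box-tests=5; leaf-entries=1; first=miss

== RESULT ==
1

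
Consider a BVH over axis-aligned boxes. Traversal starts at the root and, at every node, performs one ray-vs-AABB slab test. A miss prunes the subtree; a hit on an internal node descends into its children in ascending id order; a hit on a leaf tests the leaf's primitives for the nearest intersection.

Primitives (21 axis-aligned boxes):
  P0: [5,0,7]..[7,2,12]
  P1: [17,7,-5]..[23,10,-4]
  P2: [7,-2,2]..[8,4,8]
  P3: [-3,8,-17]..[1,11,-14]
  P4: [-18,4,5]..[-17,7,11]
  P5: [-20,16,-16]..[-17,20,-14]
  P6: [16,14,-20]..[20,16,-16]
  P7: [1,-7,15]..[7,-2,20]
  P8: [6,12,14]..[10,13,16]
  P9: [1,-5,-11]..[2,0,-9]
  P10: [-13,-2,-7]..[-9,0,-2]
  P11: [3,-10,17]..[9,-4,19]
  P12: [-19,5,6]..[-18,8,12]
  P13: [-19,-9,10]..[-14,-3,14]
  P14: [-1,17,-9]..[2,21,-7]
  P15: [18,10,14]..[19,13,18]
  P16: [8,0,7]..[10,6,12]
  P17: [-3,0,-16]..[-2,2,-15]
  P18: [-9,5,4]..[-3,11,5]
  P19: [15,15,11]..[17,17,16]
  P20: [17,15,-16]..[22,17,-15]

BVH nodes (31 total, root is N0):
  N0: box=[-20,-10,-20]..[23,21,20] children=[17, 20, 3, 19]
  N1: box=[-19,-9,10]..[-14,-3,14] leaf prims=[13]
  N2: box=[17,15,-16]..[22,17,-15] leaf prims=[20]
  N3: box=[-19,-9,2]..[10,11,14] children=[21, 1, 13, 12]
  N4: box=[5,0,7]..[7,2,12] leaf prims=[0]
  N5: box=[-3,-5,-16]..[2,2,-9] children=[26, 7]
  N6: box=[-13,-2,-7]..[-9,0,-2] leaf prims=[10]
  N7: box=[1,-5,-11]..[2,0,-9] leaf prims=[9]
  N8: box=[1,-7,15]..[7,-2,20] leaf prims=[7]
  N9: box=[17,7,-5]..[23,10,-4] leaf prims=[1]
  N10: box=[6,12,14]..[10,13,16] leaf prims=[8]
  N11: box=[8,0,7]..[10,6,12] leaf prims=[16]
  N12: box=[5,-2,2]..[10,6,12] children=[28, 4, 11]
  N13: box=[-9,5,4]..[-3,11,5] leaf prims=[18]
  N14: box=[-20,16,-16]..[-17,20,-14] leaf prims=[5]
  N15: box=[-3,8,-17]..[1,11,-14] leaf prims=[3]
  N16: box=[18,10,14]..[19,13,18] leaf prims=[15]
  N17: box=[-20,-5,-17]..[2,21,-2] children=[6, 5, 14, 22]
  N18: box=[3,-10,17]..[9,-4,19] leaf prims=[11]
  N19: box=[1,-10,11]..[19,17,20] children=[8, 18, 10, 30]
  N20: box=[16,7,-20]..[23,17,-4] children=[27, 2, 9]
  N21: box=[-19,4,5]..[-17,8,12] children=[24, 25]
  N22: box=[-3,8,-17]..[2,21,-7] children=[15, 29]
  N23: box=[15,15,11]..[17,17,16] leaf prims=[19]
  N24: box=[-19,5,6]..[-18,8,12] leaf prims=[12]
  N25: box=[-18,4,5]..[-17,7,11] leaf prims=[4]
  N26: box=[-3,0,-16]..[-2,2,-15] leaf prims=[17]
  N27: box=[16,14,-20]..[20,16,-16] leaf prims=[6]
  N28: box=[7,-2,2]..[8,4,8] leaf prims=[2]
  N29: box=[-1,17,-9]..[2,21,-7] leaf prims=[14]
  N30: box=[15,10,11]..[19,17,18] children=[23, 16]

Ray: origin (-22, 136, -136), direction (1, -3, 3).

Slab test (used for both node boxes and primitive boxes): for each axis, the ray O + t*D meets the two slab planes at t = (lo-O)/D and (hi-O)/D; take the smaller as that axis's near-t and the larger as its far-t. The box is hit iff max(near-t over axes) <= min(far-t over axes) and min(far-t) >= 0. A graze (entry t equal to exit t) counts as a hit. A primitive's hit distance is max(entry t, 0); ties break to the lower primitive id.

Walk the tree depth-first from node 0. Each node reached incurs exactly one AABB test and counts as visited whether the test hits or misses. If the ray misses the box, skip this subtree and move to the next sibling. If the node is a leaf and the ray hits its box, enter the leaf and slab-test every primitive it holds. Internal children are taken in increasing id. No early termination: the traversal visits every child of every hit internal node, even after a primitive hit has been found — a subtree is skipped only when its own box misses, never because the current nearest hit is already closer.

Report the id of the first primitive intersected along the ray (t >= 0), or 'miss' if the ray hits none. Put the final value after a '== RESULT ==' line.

Trace the traversal:
N0 x:[2,45] y:[115/3,146/3] z:[116/3,52] -> hit [116/3,45], descend [3, 17, 19, 20]
  N3 x:[3,32] y:[125/3,145/3] z:[46,50] -> miss, prune
  N17 x:[2,24] y:[115/3,47] z:[119/3,134/3] -> miss, prune
  N19 x:[23,41] y:[119/3,146/3] z:[49,52] -> miss, prune
  N20 x:[38,45] y:[119/3,43] z:[116/3,44] -> hit [119/3,43], descend [2, 9, 27]
    N2 x:[39,44] y:[119/3,121/3] z:[40,121/3] -> hit [40,121/3] leaf, test {P20@t=40}
    N9 x:[39,45] y:[42,43] z:[131/3,44] -> miss, prune
    N27 x:[38,42] y:[40,122/3] z:[116/3,40] -> hit [40,40] leaf, test {P6@t=40}

8 AABB tests over nodes [0, 3, 17, 19, 20, 2, 9, 27]; 2 leaves entered; closest P6.

== RESULT ==
6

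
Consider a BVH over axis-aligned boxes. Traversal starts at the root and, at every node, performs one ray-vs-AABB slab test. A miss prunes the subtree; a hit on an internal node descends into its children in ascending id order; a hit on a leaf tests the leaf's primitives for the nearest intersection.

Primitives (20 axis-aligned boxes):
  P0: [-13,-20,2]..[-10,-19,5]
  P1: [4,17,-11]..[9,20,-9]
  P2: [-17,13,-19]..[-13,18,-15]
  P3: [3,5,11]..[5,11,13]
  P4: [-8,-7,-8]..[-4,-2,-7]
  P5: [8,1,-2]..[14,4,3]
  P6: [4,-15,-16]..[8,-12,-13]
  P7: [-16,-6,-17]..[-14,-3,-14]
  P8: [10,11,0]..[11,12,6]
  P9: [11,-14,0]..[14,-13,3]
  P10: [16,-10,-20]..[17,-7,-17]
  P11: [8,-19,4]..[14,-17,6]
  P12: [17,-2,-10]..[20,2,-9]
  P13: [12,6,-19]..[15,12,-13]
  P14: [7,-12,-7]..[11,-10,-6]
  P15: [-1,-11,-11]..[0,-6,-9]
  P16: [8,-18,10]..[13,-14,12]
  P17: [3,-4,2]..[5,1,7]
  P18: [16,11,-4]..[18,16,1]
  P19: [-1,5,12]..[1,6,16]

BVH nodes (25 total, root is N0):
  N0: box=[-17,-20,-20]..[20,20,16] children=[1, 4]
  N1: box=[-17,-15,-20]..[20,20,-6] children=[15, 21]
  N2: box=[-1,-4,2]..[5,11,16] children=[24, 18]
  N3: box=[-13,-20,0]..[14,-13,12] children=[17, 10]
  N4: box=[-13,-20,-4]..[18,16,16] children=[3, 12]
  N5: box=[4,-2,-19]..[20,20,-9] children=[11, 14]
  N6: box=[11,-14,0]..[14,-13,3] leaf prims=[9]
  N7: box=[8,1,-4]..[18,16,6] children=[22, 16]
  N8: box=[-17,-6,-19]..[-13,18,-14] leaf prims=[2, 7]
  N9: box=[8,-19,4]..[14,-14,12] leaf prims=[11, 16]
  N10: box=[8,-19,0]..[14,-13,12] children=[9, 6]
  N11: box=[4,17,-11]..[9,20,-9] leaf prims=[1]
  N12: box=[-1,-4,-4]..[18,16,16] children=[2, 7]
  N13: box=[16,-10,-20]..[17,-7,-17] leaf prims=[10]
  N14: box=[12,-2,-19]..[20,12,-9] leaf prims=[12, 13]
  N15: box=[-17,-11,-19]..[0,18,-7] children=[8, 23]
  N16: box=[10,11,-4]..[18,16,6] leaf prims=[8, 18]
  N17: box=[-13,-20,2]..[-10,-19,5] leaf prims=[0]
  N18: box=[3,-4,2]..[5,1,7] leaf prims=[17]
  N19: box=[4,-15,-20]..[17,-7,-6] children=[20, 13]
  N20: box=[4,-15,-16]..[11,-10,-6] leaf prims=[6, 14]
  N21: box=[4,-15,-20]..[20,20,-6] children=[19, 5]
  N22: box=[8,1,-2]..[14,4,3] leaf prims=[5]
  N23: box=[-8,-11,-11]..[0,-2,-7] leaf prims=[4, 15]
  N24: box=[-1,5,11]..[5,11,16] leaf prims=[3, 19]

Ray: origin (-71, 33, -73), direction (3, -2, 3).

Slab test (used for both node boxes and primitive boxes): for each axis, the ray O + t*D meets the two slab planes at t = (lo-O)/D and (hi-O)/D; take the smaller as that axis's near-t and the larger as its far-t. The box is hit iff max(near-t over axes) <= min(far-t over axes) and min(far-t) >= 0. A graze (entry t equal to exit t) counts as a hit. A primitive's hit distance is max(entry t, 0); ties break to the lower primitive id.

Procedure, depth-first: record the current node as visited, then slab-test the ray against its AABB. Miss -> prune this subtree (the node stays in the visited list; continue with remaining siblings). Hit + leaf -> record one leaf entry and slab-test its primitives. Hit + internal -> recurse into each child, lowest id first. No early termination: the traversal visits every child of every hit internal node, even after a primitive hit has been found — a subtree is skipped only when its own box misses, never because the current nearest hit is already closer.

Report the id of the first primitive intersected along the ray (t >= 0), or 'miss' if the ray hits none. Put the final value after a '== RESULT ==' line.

Walk:
N0 x:[18,91/3] y:[13/2,53/2] z:[53/3,89/3] -> hit [18,53/2], descend [1, 4]
  N1 x:[18,91/3] y:[13/2,24] z:[53/3,67/3] -> hit [18,67/3], descend [15, 21]
    N15 x:[18,71/3] y:[15/2,22] z:[18,22] -> hit [18,22], descend [8, 23]
      N8 x:[18,58/3] y:[15/2,39/2] z:[18,59/3] -> hit [18,58/3] leaf, test {P2(miss), P7@t=56/3}
      N23 x:[21,71/3] y:[35/2,22] z:[62/3,22] -> hit [21,22] leaf, test {P4(miss), P15(miss)}
    N21 x:[25,91/3] y:[13/2,24] z:[53/3,67/3] -> miss, prune
  N4 x:[58/3,89/3] y:[17/2,53/2] z:[23,89/3] -> hit [23,53/2], descend [3, 12]
    N3 x:[58/3,85/3] y:[23,53/2] z:[73/3,85/3] -> hit [73/3,53/2], descend [10, 17]
      N10 x:[79/3,85/3] y:[23,26] z:[73/3,85/3] -> miss, prune
      N17 x:[58/3,61/3] y:[26,53/2] z:[25,26] -> miss, prune
    N12 x:[70/3,89/3] y:[17/2,37/2] z:[23,89/3] -> miss, prune

order=[0, 1, 15, 8, 23, 21, 4, 3, 10, 17, 12]  |boxes|=11  |leaves|=2  hit=P7

== RESULT ==
7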